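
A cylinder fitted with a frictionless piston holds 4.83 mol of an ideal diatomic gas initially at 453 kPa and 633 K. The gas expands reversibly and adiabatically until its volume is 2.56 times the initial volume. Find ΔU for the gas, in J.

-19900 J

V₁ = nRT₁/P₁ = 4.83×8.314×633/453 = 56.1 L.
Adiabatic: TV^(γ−1) = const ⇒ T₂ = 633×(0.391)^0.400 = 435 K; PV^γ = const ⇒ P₂ = 121 kPa.
For an ideal gas ΔU = nCvΔT with Cv = (5/2)R = 20.8 J/(mol·K).
ΔU = 4.83×20.8×(435−633) = -19900 J.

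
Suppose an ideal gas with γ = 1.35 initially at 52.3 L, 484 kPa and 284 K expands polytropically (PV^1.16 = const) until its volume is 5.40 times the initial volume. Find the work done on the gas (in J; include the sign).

n = P₁V₁/(RT₁) = 484×52.3/(8.314×284) = 10.7 mol.
Polytropic n=1.16: T₂ = T₁(V₁/V₂)^(n−1) = 284×(0.185)^0.16 = 217 K; P₂ = P₁(V₁/V₂)^n = 68.4 kPa.
W = (P₁V₁−P₂V₂)/(n−1) = (484×52.3−68.4×282)/0.16 = 37400 J.
Work done on the gas = −W_by = -37400 J.

-37400 J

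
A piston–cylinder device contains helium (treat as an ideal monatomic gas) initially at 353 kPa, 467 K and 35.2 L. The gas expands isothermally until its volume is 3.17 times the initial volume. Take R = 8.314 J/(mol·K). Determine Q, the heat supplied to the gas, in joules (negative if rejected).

14300 J

n = P₁V₁/(RT₁) = 353×35.2/(8.314×467) = 3.20 mol.
Isothermal: T stays 467 K; PV = const ⇒ V₂ = 112 L, P₂ = 111 kPa.
ΔU = 0 (ideal gas, T constant).
W = nRT ln(V₂/V₁) = 3.20×8.314×467×ln(3.17) = 14300 J.
Q = ΔU + W = 14300 J.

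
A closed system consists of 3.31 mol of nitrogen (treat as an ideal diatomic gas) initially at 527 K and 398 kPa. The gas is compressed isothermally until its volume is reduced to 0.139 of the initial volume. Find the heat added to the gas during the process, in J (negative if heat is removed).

-28600 J

V₁ = nRT₁/P₁ = 3.31×8.314×527/398 = 36.4 L.
Isothermal: T stays 527 K; PV = const ⇒ V₂ = 5.07 L, P₂ = 2860 kPa.
ΔU = 0 (ideal gas, T constant).
W = nRT ln(V₂/V₁) = 3.31×8.314×527×ln(0.139) = -28600 J.
Q = ΔU + W = -28600 J.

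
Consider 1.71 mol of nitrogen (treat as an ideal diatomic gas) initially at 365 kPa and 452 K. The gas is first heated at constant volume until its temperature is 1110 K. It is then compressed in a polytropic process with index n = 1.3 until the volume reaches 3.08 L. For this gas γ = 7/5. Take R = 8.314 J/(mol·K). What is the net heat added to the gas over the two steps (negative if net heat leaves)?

V₁ = nRT₁/P₁ = 1.71×8.314×452/365 = 17.6 L.
Step 1 — Isochoric: V stays 17.6 L; P/T = const ⇒ T₂ = 1110 K, P₂ = 896 kPa.
W = 0 (no volume change).
ΔU = nCvΔT = 1.71×20.8×(1110−452) = 23400 J.
Q = ΔU = 23400 J.
State after step 1: P = 896 kPa, V = 17.6 L, T = 1110 K.
Step 2 — Polytropic n=1.3: T₂ = T₁(V₁/V₂)^(n−1) = 1110×(5.72)^0.30 = 1870 K; P₂ = P₁(V₁/V₂)^n = 8640 kPa.
W = (P₁V₁−P₂V₂)/(n−1) = (896×17.6−8640×3.08)/0.30 = -36100 J.
ΔU = nCvΔT = 1.71×20.8×(1870−1110) = 27100 J.
Q = ΔU + W = -9040 J.
Net over both steps: W = -36100 J, Q = 14400 J, ΔU = 50500 J.

14400 J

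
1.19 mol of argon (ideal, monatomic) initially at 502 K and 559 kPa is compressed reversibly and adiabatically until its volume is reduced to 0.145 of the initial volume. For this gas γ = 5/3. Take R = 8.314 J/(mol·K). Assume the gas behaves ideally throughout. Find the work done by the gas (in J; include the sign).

-19500 J

V₁ = nRT₁/P₁ = 1.19×8.314×502/559 = 8.88 L.
Adiabatic: TV^(γ−1) = const ⇒ T₂ = 502×(6.90)^0.667 = 1820 K; PV^γ = const ⇒ P₂ = 14000 kPa.
ΔU = nCvΔT = 1.19×12.5×(1820−502) = 19500 J.
Q = 0 for an adiabatic process, so W = −ΔU = -19500 J.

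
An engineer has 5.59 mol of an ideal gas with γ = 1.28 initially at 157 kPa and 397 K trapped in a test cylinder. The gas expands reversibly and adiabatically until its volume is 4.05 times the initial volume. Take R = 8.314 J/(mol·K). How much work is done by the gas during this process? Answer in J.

V₁ = nRT₁/P₁ = 5.59×8.314×397/157 = 118 L.
Adiabatic: TV^(γ−1) = const ⇒ T₂ = 397×(0.247)^0.280 = 268 K; PV^γ = const ⇒ P₂ = 26.2 kPa.
ΔU = nCvΔT = 5.59×29.7×(268−397) = -21400 J.
Q = 0 for an adiabatic process, so W = −ΔU = 21400 J.

21400 J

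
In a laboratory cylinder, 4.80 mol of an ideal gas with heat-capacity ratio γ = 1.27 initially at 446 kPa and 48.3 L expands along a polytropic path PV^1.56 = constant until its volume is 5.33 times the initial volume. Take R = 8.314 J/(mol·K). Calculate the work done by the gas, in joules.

T₁ = P₁V₁/(nR) = 446×48.3/(4.80×8.314) = 540 K.
Polytropic n=1.56: T₂ = T₁(V₁/V₂)^(n−1) = 540×(0.188)^0.56 = 211 K; P₂ = P₁(V₁/V₂)^n = 32.8 kPa.
W = (P₁V₁−P₂V₂)/(n−1) = (446×48.3−32.8×257)/0.56 = 23400 J.

23400 J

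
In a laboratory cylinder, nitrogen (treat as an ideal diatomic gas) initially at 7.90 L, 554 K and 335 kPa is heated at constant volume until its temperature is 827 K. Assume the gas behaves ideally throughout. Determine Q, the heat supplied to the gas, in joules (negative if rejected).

3260 J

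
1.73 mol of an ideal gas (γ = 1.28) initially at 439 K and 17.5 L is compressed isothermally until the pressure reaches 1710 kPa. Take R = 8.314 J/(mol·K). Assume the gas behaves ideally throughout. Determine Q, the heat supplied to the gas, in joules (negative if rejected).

P₁ = nRT₁/V₁ = 1.73×8.314×439/17.5 = 361 kPa.
Isothermal: T stays 439 K; PV = const ⇒ V₂ = 3.69 L, P₂ = 1710 kPa.
ΔU = 0 (ideal gas, T constant).
W = nRT ln(V₂/V₁) = 1.73×8.314×439×ln(0.211) = -9820 J.
Q = ΔU + W = -9820 J.

-9820 J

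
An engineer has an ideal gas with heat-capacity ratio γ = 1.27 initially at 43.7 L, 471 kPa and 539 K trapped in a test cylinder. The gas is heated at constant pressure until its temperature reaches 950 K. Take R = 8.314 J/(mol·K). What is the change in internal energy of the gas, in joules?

n = P₁V₁/(RT₁) = 471×43.7/(8.314×539) = 4.59 mol.
Isobaric: P stays 471 kPa; V/T = const ⇒ T₂ = 950 K, V₂ = 77.0 L.
For an ideal gas ΔU = nCvΔT with Cv = R/(γ−1) = 30.8 J/(mol·K).
ΔU = 4.59×30.8×(950−539) = 58100 J.

58100 J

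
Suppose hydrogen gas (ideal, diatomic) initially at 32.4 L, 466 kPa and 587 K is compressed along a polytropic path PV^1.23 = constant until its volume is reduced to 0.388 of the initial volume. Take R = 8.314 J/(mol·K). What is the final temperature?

730 K

Polytropic n=1.23: T₂ = T₁(V₁/V₂)^(n−1) = 587×(2.58)^0.23 = 730 K; P₂ = P₁(V₁/V₂)^n = 1490 kPa.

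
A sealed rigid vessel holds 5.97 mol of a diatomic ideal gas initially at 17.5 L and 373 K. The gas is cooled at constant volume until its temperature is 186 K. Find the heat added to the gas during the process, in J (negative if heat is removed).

P₁ = nRT₁/V₁ = 5.97×8.314×373/17.5 = 1060 kPa.
Isochoric: V stays 17.5 L; P/T = const ⇒ T₂ = 186 K, P₂ = 528 kPa.
W = 0 (no volume change).
ΔU = nCvΔT = 5.97×20.8×(186−373) = -23200 J.
Q = ΔU = -23200 J.

-23200 J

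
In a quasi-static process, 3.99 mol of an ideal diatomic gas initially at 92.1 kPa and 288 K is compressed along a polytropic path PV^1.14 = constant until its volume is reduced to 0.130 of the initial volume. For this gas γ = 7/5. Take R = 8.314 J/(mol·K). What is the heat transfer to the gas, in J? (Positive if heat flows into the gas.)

-14700 J

V₁ = nRT₁/P₁ = 3.99×8.314×288/92.1 = 104 L.
Polytropic n=1.14: T₂ = T₁(V₁/V₂)^(n−1) = 288×(7.69)^0.14 = 383 K; P₂ = P₁(V₁/V₂)^n = 943 kPa.
W = (P₁V₁−P₂V₂)/(n−1) = (92.1×104−943×13.5)/0.14 = -22600 J.
ΔU = nCvΔT = 3.99×20.8×(383−288) = 7900 J.
Q = ΔU + W = -14700 J.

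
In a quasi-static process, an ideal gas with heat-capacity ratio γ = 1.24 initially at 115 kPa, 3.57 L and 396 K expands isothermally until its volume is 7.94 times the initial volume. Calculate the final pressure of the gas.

Isothermal: T stays 396 K; PV = const ⇒ V₂ = 28.3 L, P₂ = 14.5 kPa.

14.5 kPa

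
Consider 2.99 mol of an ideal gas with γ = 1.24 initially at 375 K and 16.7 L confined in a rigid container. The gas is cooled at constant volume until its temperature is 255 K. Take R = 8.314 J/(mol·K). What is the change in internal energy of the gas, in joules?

P₁ = nRT₁/V₁ = 2.99×8.314×375/16.7 = 558 kPa.
Isochoric: V stays 16.7 L; P/T = const ⇒ T₂ = 255 K, P₂ = 380 kPa.
For an ideal gas ΔU = nCvΔT with Cv = R/(γ−1) = 34.6 J/(mol·K).
ΔU = 2.99×34.6×(255−375) = -12400 J.

-12400 J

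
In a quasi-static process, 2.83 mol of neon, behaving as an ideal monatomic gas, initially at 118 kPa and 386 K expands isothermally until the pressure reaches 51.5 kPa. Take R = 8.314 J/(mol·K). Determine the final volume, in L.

176 L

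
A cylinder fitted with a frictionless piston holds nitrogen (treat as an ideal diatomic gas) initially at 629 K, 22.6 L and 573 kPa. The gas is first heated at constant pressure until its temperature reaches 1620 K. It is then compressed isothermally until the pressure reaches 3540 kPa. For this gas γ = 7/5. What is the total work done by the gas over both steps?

n = P₁V₁/(RT₁) = 573×22.6/(8.314×629) = 2.48 mol.
Step 1 — Isobaric: P stays 573 kPa; V/T = const ⇒ T₂ = 1620 K, V₂ = 58.2 L.
W = PΔV = 573×(58.2−22.6) kPa·L = 20400 J.
ΔU = nCvΔT = 2.48×20.8×(1620−629) = 51000 J.
Q = ΔU + W = nCpΔT = 71400 J.
State after step 1: P = 573 kPa, V = 58.2 L, T = 1620 K.
Step 2 — Isothermal: T stays 1620 K; PV = const ⇒ V₂ = 9.42 L, P₂ = 3540 kPa.
ΔU = 0 (ideal gas, T constant).
W = nRT ln(V₂/V₁) = 2.48×8.314×1620×ln(0.162) = -60700 J.
Q = ΔU + W = -60700 J.
Net over both steps: W = -40300 J, Q = 10700 J, ΔU = 51000 J.

-40300 J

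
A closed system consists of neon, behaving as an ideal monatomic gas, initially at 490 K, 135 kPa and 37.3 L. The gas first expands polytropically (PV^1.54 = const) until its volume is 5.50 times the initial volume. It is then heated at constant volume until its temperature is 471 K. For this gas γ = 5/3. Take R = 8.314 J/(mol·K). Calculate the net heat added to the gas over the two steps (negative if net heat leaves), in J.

n = P₁V₁/(RT₁) = 135×37.3/(8.314×490) = 1.24 mol.
Step 1 — Polytropic n=1.54: T₂ = T₁(V₁/V₂)^(n−1) = 490×(0.182)^0.54 = 195 K; P₂ = P₁(V₁/V₂)^n = 9.78 kPa.
W = (P₁V₁−P₂V₂)/(n−1) = (135×37.3−9.78×205)/0.54 = 5610 J.
ΔU = nCvΔT = 1.24×12.5×(195−490) = -4540 J.
Q = ΔU + W = 1070 J.
State after step 1: P = 9.78 kPa, V = 205 L, T = 195 K.
Step 2 — Isochoric: V stays 205 L; P/T = const ⇒ T₂ = 471 K, P₂ = 23.6 kPa.
W = 0 (no volume change).
ΔU = nCvΔT = 1.24×12.5×(471−195) = 4250 J.
Q = ΔU = 4250 J.
Net over both steps: W = 5610 J, Q = 5320 J, ΔU = -293 J.

5320 J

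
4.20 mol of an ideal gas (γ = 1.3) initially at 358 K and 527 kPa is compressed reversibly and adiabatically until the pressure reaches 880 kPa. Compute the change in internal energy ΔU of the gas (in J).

5230 J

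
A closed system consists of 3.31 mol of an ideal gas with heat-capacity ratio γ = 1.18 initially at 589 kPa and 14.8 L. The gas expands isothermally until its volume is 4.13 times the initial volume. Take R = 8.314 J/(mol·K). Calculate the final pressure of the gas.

143 kPa

T₁ = P₁V₁/(nR) = 589×14.8/(3.31×8.314) = 317 K.
Isothermal: T stays 317 K; PV = const ⇒ V₂ = 61.1 L, P₂ = 143 kPa.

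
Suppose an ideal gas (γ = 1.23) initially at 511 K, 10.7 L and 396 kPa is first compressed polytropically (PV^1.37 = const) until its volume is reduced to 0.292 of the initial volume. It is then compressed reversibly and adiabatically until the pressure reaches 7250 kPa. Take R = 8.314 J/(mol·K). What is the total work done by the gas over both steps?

-14100 J

n = P₁V₁/(RT₁) = 396×10.7/(8.314×511) = 0.997 mol.
Step 1 — Polytropic n=1.37: T₂ = T₁(V₁/V₂)^(n−1) = 511×(3.42)^0.37 = 806 K; P₂ = P₁(V₁/V₂)^n = 2140 kPa.
W = (P₁V₁−P₂V₂)/(n−1) = (396×10.7−2140×3.12)/0.37 = -6610 J.
ΔU = nCvΔT = 0.997×36.1×(806−511) = 10600 J.
Q = ΔU + W = 4020 J.
State after step 1: P = 2140 kPa, V = 3.12 L, T = 806 K.
Step 2 — Adiabatic: T₂/T₁ = (P₂/P₁)^((γ−1)/γ) ⇒ T₂ = 806×(3.39)^0.187 = 1010 K; V₂ = 1.16 L.
ΔU = nCvΔT = 0.997×36.1×(1010−806) = 7450 J.
Q = 0 for an adiabatic process, so W = −ΔU = -7450 J.
Net over both steps: W = -14100 J, Q = 4020 J, ΔU = 18100 J.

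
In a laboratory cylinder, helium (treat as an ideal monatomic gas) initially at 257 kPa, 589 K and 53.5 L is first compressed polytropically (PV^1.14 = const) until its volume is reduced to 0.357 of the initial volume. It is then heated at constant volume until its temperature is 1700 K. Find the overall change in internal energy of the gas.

n = P₁V₁/(RT₁) = 257×53.5/(8.314×589) = 2.81 mol.
Step 1 — Polytropic n=1.14: T₂ = T₁(V₁/V₂)^(n−1) = 589×(2.80)^0.14 = 680 K; P₂ = P₁(V₁/V₂)^n = 832 kPa.
W = (P₁V₁−P₂V₂)/(n−1) = (257×53.5−832×19.1)/0.14 = -15200 J.
ΔU = nCvΔT = 2.81×12.5×(680−589) = 3200 J.
Q = ΔU + W = -12000 J.
State after step 1: P = 832 kPa, V = 19.1 L, T = 680 K.
Step 2 — Isochoric: V stays 19.1 L; P/T = const ⇒ T₂ = 1700 K, P₂ = 2080 kPa.
W = 0 (no volume change).
ΔU = nCvΔT = 2.81×12.5×(1700−680) = 35700 J.
Q = ΔU = 35700 J.
Net over both steps: W = -15200 J, Q = 23700 J, ΔU = 38900 J.

38900 J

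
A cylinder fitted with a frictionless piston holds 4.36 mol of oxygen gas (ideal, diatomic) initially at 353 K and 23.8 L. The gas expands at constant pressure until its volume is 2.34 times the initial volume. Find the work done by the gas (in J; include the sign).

P₁ = nRT₁/V₁ = 4.36×8.314×353/23.8 = 538 kPa.
Isobaric: P stays 538 kPa; V/T = const ⇒ T₂ = 826 K, V₂ = 55.7 L.
W = PΔV = 538×(55.7−23.8) kPa·L = 17100 J.

17100 J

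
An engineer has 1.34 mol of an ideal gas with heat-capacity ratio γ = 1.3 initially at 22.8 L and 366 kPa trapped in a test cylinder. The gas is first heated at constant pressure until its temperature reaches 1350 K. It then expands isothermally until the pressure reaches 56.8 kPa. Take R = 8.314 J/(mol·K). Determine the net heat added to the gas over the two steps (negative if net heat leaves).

T₁ = P₁V₁/(nR) = 366×22.8/(1.34×8.314) = 749 K.
Step 1 — Isobaric: P stays 366 kPa; V/T = const ⇒ T₂ = 1350 K, V₂ = 41.1 L.
W = PΔV = 366×(41.1−22.8) kPa·L = 6700 J.
ΔU = nCvΔT = 1.34×27.7×(1350−749) = 22300 J.
Q = ΔU + W = nCpΔT = 29000 J.
State after step 1: P = 366 kPa, V = 41.1 L, T = 1350 K.
Step 2 — Isothermal: T stays 1350 K; PV = const ⇒ V₂ = 265 L, P₂ = 56.8 kPa.
ΔU = 0 (ideal gas, T constant).
W = nRT ln(V₂/V₁) = 1.34×8.314×1350×ln(6.44) = 28000 J.
Q = ΔU + W = 28000 J.
Net over both steps: W = 34700 J, Q = 57000 J, ΔU = 22300 J.

57000 J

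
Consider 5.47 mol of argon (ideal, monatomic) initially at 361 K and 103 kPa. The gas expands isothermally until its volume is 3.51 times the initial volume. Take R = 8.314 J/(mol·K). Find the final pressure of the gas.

29.3 kPa

V₁ = nRT₁/P₁ = 5.47×8.314×361/103 = 159 L.
Isothermal: T stays 361 K; PV = const ⇒ V₂ = 559 L, P₂ = 29.3 kPa.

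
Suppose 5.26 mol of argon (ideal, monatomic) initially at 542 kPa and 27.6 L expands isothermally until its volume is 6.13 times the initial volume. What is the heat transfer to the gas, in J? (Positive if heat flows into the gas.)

T₁ = P₁V₁/(nR) = 542×27.6/(5.26×8.314) = 342 K.
Isothermal: T stays 342 K; PV = const ⇒ V₂ = 169 L, P₂ = 88.4 kPa.
ΔU = 0 (ideal gas, T constant).
W = nRT ln(V₂/V₁) = 5.26×8.314×342×ln(6.13) = 27100 J.
Q = ΔU + W = 27100 J.

27100 J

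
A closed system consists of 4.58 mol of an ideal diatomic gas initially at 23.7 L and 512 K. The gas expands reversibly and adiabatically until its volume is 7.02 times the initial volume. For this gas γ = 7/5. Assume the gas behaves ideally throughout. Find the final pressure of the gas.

53.7 kPa

P₁ = nRT₁/V₁ = 4.58×8.314×512/23.7 = 823 kPa.
Adiabatic: TV^(γ−1) = const ⇒ T₂ = 512×(0.142)^0.400 = 235 K; PV^γ = const ⇒ P₂ = 53.7 kPa.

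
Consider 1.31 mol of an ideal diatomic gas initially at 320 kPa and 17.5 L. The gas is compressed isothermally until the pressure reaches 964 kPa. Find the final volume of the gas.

T₁ = P₁V₁/(nR) = 320×17.5/(1.31×8.314) = 514 K.
Isothermal: T stays 514 K; PV = const ⇒ V₂ = 5.81 L, P₂ = 964 kPa.

5.81 L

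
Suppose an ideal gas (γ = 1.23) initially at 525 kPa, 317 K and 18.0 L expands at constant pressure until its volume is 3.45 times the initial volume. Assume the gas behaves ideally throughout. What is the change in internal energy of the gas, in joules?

n = P₁V₁/(RT₁) = 525×18.0/(8.314×317) = 3.59 mol.
Isobaric: P stays 525 kPa; V/T = const ⇒ T₂ = 1090 K, V₂ = 62.1 L.
For an ideal gas ΔU = nCvΔT with Cv = R/(γ−1) = 36.1 J/(mol·K).
ΔU = 3.59×36.1×(1090−317) = 101000 J.

101000 J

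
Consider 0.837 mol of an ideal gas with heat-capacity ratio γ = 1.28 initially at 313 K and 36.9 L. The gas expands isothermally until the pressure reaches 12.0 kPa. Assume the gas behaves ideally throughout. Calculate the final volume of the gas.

P₁ = nRT₁/V₁ = 0.837×8.314×313/36.9 = 59.0 kPa.
Isothermal: T stays 313 K; PV = const ⇒ V₂ = 182 L, P₂ = 12.0 kPa.

182 L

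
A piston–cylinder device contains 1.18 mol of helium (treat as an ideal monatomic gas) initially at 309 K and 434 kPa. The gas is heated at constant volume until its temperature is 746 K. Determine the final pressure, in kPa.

1050 kPa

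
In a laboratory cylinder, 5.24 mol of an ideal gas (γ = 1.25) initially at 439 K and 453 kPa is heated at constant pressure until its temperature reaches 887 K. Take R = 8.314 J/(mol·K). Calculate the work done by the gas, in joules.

19500 J

V₁ = nRT₁/P₁ = 5.24×8.314×439/453 = 42.2 L.
Isobaric: P stays 453 kPa; V/T = const ⇒ T₂ = 887 K, V₂ = 85.3 L.
W = PΔV = 453×(85.3−42.2) kPa·L = 19500 J.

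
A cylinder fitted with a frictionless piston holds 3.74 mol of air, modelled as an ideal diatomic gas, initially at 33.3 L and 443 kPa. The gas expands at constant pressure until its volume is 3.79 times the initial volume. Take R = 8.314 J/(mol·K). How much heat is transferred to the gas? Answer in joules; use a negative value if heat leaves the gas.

144000 J

T₁ = P₁V₁/(nR) = 443×33.3/(3.74×8.314) = 474 K.
Isobaric: P stays 443 kPa; V/T = const ⇒ T₂ = 1800 K, V₂ = 126 L.
W = PΔV = 443×(126−33.3) kPa·L = 41200 J.
ΔU = nCvΔT = 3.74×20.8×(1800−474) = 103000 J.
Q = ΔU + W = nCpΔT = 144000 J.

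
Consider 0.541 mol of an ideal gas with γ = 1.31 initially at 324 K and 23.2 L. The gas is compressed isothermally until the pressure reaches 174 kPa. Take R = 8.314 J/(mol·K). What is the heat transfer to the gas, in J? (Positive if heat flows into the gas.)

-1480 J

P₁ = nRT₁/V₁ = 0.541×8.314×324/23.2 = 62.8 kPa.
Isothermal: T stays 324 K; PV = const ⇒ V₂ = 8.38 L, P₂ = 174 kPa.
ΔU = 0 (ideal gas, T constant).
W = nRT ln(V₂/V₁) = 0.541×8.314×324×ln(0.361) = -1480 J.
Q = ΔU + W = -1480 J.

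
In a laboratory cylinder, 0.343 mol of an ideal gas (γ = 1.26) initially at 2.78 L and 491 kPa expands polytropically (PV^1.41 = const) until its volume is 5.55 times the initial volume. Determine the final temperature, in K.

237 K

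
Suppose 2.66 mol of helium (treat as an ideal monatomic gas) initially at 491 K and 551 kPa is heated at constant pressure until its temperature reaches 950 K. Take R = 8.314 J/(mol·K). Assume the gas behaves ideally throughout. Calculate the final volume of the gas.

V₁ = nRT₁/P₁ = 2.66×8.314×491/551 = 19.7 L.
Isobaric: P stays 551 kPa; V/T = const ⇒ T₂ = 950 K, V₂ = 38.1 L.

38.1 L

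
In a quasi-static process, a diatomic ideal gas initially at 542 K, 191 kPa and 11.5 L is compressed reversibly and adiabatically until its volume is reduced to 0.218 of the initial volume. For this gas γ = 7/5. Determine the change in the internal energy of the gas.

n = P₁V₁/(RT₁) = 191×11.5/(8.314×542) = 0.487 mol.
Adiabatic: TV^(γ−1) = const ⇒ T₂ = 542×(4.59)^0.400 = 997 K; PV^γ = const ⇒ P₂ = 1610 kPa.
For an ideal gas ΔU = nCvΔT with Cv = (5/2)R = 20.8 J/(mol·K).
ΔU = 0.487×20.8×(997−542) = 4610 J.

4610 J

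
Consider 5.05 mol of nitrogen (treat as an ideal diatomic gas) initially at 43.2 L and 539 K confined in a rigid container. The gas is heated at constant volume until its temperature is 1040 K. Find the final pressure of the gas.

1010 kPa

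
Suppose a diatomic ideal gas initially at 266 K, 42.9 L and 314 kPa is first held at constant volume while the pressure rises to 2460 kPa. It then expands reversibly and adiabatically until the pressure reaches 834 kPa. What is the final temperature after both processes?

n = P₁V₁/(RT₁) = 314×42.9/(8.314×266) = 6.09 mol.
Step 1 — Isochoric: V stays 42.9 L; P/T = const ⇒ T₂ = 2080 K, P₂ = 2460 kPa.
W = 0 (no volume change).
ΔU = nCvΔT = 6.09×20.8×(2080−266) = 230000 J.
Q = ΔU = 230000 J.
State after step 1: P = 2460 kPa, V = 42.9 L, T = 2080 K.
Step 2 — Adiabatic: T₂/T₁ = (P₂/P₁)^((γ−1)/γ) ⇒ T₂ = 2080×(0.339)^0.286 = 1530 K; V₂ = 92.9 L.
ΔU = nCvΔT = 6.09×20.8×(1530−2080) = -70100 J.
Q = 0 for an adiabatic process, so W = −ΔU = 70100 J.
Net over both steps: W = 70100 J, Q = 230000 J, ΔU = 160000 J.

1530 K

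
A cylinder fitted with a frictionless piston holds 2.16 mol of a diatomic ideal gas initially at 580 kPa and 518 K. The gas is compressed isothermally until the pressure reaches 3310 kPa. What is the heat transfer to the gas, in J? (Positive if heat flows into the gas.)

V₁ = nRT₁/P₁ = 2.16×8.314×518/580 = 16.0 L.
Isothermal: T stays 518 K; PV = const ⇒ V₂ = 2.81 L, P₂ = 3310 kPa.
ΔU = 0 (ideal gas, T constant).
W = nRT ln(V₂/V₁) = 2.16×8.314×518×ln(0.175) = -16200 J.
Q = ΔU + W = -16200 J.

-16200 J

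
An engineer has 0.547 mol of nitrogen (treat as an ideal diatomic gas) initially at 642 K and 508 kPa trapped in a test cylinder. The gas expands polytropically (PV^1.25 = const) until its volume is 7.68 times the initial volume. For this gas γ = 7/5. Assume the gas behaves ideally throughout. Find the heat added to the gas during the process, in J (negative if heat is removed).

V₁ = nRT₁/P₁ = 0.547×8.314×642/508 = 5.75 L.
Polytropic n=1.25: T₂ = T₁(V₁/V₂)^(n−1) = 642×(0.130)^0.25 = 386 K; P₂ = P₁(V₁/V₂)^n = 39.7 kPa.
W = (P₁V₁−P₂V₂)/(n−1) = (508×5.75−39.7×44.1)/0.25 = 4660 J.
ΔU = nCvΔT = 0.547×20.8×(386−642) = -2910 J.
Q = ΔU + W = 1750 J.

1750 J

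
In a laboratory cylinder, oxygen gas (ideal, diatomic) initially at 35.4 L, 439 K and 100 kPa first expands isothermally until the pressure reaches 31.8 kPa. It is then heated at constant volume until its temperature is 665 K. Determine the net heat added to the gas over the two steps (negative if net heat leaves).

n = P₁V₁/(RT₁) = 100×35.4/(8.314×439) = 0.970 mol.
Step 1 — Isothermal: T stays 439 K; PV = const ⇒ V₂ = 111 L, P₂ = 31.8 kPa.
ΔU = 0 (ideal gas, T constant).
W = nRT ln(V₂/V₁) = 0.970×8.314×439×ln(3.14) = 4060 J.
Q = ΔU + W = 4060 J.
State after step 1: P = 31.8 kPa, V = 111 L, T = 439 K.
Step 2 — Isochoric: V stays 111 L; P/T = const ⇒ T₂ = 665 K, P₂ = 48.2 kPa.
W = 0 (no volume change).
ΔU = nCvΔT = 0.970×20.8×(665−439) = 4560 J.
Q = ΔU = 4560 J.
Net over both steps: W = 4060 J, Q = 8610 J, ΔU = 4560 J.

8610 J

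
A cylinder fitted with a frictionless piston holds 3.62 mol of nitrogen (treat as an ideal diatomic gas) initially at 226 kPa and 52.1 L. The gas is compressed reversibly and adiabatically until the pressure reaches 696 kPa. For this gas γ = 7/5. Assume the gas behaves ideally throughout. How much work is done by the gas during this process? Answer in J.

T₁ = P₁V₁/(nR) = 226×52.1/(3.62×8.314) = 391 K.
Adiabatic: T₂/T₁ = (P₂/P₁)^((γ−1)/γ) ⇒ T₂ = 391×(3.08)^0.286 = 540 K; V₂ = 23.3 L.
ΔU = nCvΔT = 3.62×20.8×(540−391) = 11200 J.
Q = 0 for an adiabatic process, so W = −ΔU = -11200 J.

-11200 J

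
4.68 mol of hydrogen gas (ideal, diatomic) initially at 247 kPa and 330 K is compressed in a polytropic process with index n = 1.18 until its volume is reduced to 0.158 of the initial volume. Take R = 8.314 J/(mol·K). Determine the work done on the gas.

V₁ = nRT₁/P₁ = 4.68×8.314×330/247 = 52.0 L.
Polytropic n=1.18: T₂ = T₁(V₁/V₂)^(n−1) = 330×(6.33)^0.18 = 460 K; P₂ = P₁(V₁/V₂)^n = 2180 kPa.
W = (P₁V₁−P₂V₂)/(n−1) = (247×52.0−2180×8.21)/0.18 = -28100 J.
Work done on the gas = −W_by = 28100 J.

28100 J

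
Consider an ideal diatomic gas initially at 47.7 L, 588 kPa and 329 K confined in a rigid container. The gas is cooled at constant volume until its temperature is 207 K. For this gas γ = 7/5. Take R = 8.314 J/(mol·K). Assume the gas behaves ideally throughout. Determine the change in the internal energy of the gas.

-26000 J

n = P₁V₁/(RT₁) = 588×47.7/(8.314×329) = 10.3 mol.
Isochoric: V stays 47.7 L; P/T = const ⇒ T₂ = 207 K, P₂ = 370 kPa.
For an ideal gas ΔU = nCvΔT with Cv = (5/2)R = 20.8 J/(mol·K).
ΔU = 10.3×20.8×(207−329) = -26000 J.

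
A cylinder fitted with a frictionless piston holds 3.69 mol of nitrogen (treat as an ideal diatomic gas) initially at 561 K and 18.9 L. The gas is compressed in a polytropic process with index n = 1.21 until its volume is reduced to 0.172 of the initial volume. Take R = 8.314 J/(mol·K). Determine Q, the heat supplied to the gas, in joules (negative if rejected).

-17400 J

P₁ = nRT₁/V₁ = 3.69×8.314×561/18.9 = 911 kPa.
Polytropic n=1.21: T₂ = T₁(V₁/V₂)^(n−1) = 561×(5.81)^0.21 = 812 K; P₂ = P₁(V₁/V₂)^n = 7660 kPa.
W = (P₁V₁−P₂V₂)/(n−1) = (911×18.9−7660×3.25)/0.21 = -36700 J.
ΔU = nCvΔT = 3.69×20.8×(812−561) = 19200 J.
Q = ΔU + W = -17400 J.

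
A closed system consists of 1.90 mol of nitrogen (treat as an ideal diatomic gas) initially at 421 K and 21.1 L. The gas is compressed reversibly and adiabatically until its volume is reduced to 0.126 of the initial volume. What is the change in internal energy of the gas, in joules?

P₁ = nRT₁/V₁ = 1.90×8.314×421/21.1 = 315 kPa.
Adiabatic: TV^(γ−1) = const ⇒ T₂ = 421×(7.94)^0.400 = 964 K; PV^γ = const ⇒ P₂ = 5730 kPa.
For an ideal gas ΔU = nCvΔT with Cv = (5/2)R = 20.8 J/(mol·K).
ΔU = 1.90×20.8×(964−421) = 21400 J.

21400 J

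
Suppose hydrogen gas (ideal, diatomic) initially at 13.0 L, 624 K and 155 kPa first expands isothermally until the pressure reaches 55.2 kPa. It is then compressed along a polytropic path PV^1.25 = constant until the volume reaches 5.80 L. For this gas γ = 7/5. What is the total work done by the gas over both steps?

n = P₁V₁/(RT₁) = 155×13.0/(8.314×624) = 0.388 mol.
Step 1 — Isothermal: T stays 624 K; PV = const ⇒ V₂ = 36.5 L, P₂ = 55.2 kPa.
ΔU = 0 (ideal gas, T constant).
W = nRT ln(V₂/V₁) = 0.388×8.314×624×ln(2.81) = 2080 J.
Q = ΔU + W = 2080 J.
State after step 1: P = 55.2 kPa, V = 36.5 L, T = 624 K.
Step 2 — Polytropic n=1.25: T₂ = T₁(V₁/V₂)^(n−1) = 624×(6.29)^0.25 = 988 K; P₂ = P₁(V₁/V₂)^n = 550 kPa.
W = (P₁V₁−P₂V₂)/(n−1) = (55.2×36.5−550×5.80)/0.25 = -4710 J.
ΔU = nCvΔT = 0.388×20.8×(988−624) = 2940 J.
Q = ΔU + W = -1760 J.
Net over both steps: W = -2630 J, Q = 316 J, ΔU = 2940 J.

-2630 J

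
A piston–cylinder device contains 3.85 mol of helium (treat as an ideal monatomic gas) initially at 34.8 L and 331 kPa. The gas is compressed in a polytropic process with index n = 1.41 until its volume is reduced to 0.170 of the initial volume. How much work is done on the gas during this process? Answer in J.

30000 J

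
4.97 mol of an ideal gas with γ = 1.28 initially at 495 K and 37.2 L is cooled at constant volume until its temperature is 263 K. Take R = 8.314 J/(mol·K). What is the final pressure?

292 kPa

P₁ = nRT₁/V₁ = 4.97×8.314×495/37.2 = 550 kPa.
Isochoric: V stays 37.2 L; P/T = const ⇒ T₂ = 263 K, P₂ = 292 kPa.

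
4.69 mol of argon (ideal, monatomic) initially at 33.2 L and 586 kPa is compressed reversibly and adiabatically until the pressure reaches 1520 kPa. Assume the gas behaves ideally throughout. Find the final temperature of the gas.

731 K

T₁ = P₁V₁/(nR) = 586×33.2/(4.69×8.314) = 499 K.
Adiabatic: T₂/T₁ = (P₂/P₁)^((γ−1)/γ) ⇒ T₂ = 499×(2.59)^0.400 = 731 K; V₂ = 18.7 L.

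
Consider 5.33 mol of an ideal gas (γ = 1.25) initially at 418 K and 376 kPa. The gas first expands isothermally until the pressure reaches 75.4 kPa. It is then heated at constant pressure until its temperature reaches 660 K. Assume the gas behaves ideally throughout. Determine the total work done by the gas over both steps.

40500 J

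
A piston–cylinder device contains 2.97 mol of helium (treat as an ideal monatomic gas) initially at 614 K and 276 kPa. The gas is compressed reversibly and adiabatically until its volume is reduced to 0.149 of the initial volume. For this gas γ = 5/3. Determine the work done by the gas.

-58200 J

V₁ = nRT₁/P₁ = 2.97×8.314×614/276 = 54.9 L.
Adiabatic: TV^(γ−1) = const ⇒ T₂ = 614×(6.71)^0.667 = 2180 K; PV^γ = const ⇒ P₂ = 6590 kPa.
ΔU = nCvΔT = 2.97×12.5×(2180−614) = 58200 J.
Q = 0 for an adiabatic process, so W = −ΔU = -58200 J.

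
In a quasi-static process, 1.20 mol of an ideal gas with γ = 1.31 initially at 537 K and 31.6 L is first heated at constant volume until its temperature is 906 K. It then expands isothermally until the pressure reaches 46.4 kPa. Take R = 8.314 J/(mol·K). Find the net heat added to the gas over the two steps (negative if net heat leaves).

P₁ = nRT₁/V₁ = 1.20×8.314×537/31.6 = 170 kPa.
Step 1 — Isochoric: V stays 31.6 L; P/T = const ⇒ T₂ = 906 K, P₂ = 286 kPa.
W = 0 (no volume change).
ΔU = nCvΔT = 1.20×26.8×(906−537) = 11900 J.
Q = ΔU = 11900 J.
State after step 1: P = 286 kPa, V = 31.6 L, T = 906 K.
Step 2 — Isothermal: T stays 906 K; PV = const ⇒ V₂ = 195 L, P₂ = 46.4 kPa.
ΔU = 0 (ideal gas, T constant).
W = nRT ln(V₂/V₁) = 1.20×8.314×906×ln(6.16) = 16400 J.
Q = ΔU + W = 16400 J.
Net over both steps: W = 16400 J, Q = 28300 J, ΔU = 11900 J.

28300 J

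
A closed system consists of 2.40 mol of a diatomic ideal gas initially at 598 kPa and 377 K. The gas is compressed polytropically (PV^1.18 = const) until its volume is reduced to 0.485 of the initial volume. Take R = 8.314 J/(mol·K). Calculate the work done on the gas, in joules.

5810 J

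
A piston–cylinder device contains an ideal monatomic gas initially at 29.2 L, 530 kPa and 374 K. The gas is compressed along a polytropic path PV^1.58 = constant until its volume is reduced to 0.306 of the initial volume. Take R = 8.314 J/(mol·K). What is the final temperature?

743 K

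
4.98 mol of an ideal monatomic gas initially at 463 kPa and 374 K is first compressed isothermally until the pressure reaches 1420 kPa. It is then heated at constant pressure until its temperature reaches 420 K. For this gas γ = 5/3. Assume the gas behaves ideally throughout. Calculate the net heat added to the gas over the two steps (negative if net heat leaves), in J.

V₁ = nRT₁/P₁ = 4.98×8.314×374/463 = 33.4 L.
Step 1 — Isothermal: T stays 374 K; PV = const ⇒ V₂ = 10.9 L, P₂ = 1420 kPa.
ΔU = 0 (ideal gas, T constant).
W = nRT ln(V₂/V₁) = 4.98×8.314×374×ln(0.326) = -17400 J.
Q = ΔU + W = -17400 J.
State after step 1: P = 1420 kPa, V = 10.9 L, T = 374 K.
Step 2 — Isobaric: P stays 1420 kPa; V/T = const ⇒ T₂ = 420 K, V₂ = 12.2 L.
W = PΔV = 1420×(12.2−10.9) kPa·L = 1900 J.
ΔU = nCvΔT = 4.98×12.5×(420−374) = 2860 J.
Q = ΔU + W = nCpΔT = 4760 J.
Net over both steps: W = -15400 J, Q = -12600 J, ΔU = 2860 J.

-12600 J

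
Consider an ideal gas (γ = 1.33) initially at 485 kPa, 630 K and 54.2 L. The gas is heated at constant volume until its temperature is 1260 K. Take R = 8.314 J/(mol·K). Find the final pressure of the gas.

970 kPa

Isochoric: V stays 54.2 L; P/T = const ⇒ T₂ = 1260 K, P₂ = 970 kPa.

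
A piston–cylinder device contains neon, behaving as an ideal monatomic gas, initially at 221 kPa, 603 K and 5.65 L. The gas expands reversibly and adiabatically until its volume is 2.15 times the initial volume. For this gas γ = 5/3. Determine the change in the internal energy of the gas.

n = P₁V₁/(RT₁) = 221×5.65/(8.314×603) = 0.249 mol.
Adiabatic: TV^(γ−1) = const ⇒ T₂ = 603×(0.465)^0.667 = 362 K; PV^γ = const ⇒ P₂ = 61.7 kPa.
For an ideal gas ΔU = nCvΔT with Cv = (3/2)R = 12.5 J/(mol·K).
ΔU = 0.249×12.5×(362−603) = -749 J.

-749 J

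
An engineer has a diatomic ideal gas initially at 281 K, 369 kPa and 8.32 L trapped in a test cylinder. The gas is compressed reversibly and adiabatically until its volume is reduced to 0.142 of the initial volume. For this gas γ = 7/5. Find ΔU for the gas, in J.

9080 J

n = P₁V₁/(RT₁) = 369×8.32/(8.314×281) = 1.31 mol.
Adiabatic: TV^(γ−1) = const ⇒ T₂ = 281×(7.04)^0.400 = 613 K; PV^γ = const ⇒ P₂ = 5670 kPa.
For an ideal gas ΔU = nCvΔT with Cv = (5/2)R = 20.8 J/(mol·K).
ΔU = 1.31×20.8×(613−281) = 9080 J.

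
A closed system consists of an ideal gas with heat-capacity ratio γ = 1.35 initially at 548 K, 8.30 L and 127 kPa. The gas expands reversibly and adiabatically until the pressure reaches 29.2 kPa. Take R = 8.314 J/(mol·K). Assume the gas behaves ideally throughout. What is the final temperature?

Adiabatic: T₂/T₁ = (P₂/P₁)^((γ−1)/γ) ⇒ T₂ = 548×(0.230)^0.259 = 374 K; V₂ = 24.7 L.

374 K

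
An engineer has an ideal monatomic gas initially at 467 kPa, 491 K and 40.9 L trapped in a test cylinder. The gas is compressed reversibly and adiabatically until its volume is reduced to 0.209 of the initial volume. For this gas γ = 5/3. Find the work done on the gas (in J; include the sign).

n = P₁V₁/(RT₁) = 467×40.9/(8.314×491) = 4.68 mol.
Adiabatic: TV^(γ−1) = const ⇒ T₂ = 491×(4.78)^0.667 = 1390 K; PV^γ = const ⇒ P₂ = 6340 kPa.
ΔU = nCvΔT = 4.68×12.5×(1390−491) = 52700 J.
Q = 0 for an adiabatic process, so W = −ΔU = -52700 J.
Work done on the gas = −W_by = 52700 J.

52700 J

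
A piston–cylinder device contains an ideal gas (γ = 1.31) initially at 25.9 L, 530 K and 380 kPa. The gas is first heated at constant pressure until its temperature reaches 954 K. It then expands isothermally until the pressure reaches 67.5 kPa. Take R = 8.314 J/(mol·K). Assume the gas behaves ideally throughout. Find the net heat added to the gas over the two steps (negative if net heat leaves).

n = P₁V₁/(RT₁) = 380×25.9/(8.314×530) = 2.23 mol.
Step 1 — Isobaric: P stays 380 kPa; V/T = const ⇒ T₂ = 954 K, V₂ = 46.6 L.
W = PΔV = 380×(46.6−25.9) kPa·L = 7870 J.
ΔU = nCvΔT = 2.23×26.8×(954−530) = 25400 J.
Q = ΔU + W = nCpΔT = 33300 J.
State after step 1: P = 380 kPa, V = 46.6 L, T = 954 K.
Step 2 — Isothermal: T stays 954 K; PV = const ⇒ V₂ = 262 L, P₂ = 67.5 kPa.
ΔU = 0 (ideal gas, T constant).
W = nRT ln(V₂/V₁) = 2.23×8.314×954×ln(5.63) = 30600 J.
Q = ΔU + W = 30600 J.
Net over both steps: W = 38500 J, Q = 63900 J, ΔU = 25400 J.

63900 J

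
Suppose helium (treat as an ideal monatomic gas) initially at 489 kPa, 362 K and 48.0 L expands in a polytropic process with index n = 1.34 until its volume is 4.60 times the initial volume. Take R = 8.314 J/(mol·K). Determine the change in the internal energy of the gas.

n = P₁V₁/(RT₁) = 489×48.0/(8.314×362) = 7.80 mol.
Polytropic n=1.34: T₂ = T₁(V₁/V₂)^(n−1) = 362×(0.217)^0.34 = 215 K; P₂ = P₁(V₁/V₂)^n = 63.3 kPa.
For an ideal gas ΔU = nCvΔT with Cv = (3/2)R = 12.5 J/(mol·K).
ΔU = 7.80×12.5×(215−362) = -14300 J.

-14300 J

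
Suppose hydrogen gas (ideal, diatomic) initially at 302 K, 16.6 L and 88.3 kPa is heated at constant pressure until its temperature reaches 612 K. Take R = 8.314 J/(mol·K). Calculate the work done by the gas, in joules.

1500 J

n = P₁V₁/(RT₁) = 88.3×16.6/(8.314×302) = 0.584 mol.
Isobaric: P stays 88.3 kPa; V/T = const ⇒ T₂ = 612 K, V₂ = 33.6 L.
W = PΔV = 88.3×(33.6−16.6) kPa·L = 1500 J.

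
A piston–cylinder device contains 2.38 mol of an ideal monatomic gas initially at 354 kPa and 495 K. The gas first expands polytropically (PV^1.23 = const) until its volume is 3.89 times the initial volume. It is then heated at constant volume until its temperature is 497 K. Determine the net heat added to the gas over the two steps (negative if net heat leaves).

V₁ = nRT₁/P₁ = 2.38×8.314×495/354 = 27.7 L.
Step 1 — Polytropic n=1.23: T₂ = T₁(V₁/V₂)^(n−1) = 495×(0.257)^0.23 = 362 K; P₂ = P₁(V₁/V₂)^n = 66.6 kPa.
W = (P₁V₁−P₂V₂)/(n−1) = (354×27.7−66.6×108)/0.23 = 11400 J.
ΔU = nCvΔT = 2.38×12.5×(362−495) = -3940 J.
Q = ΔU + W = 7480 J.
State after step 1: P = 66.6 kPa, V = 108 L, T = 362 K.
Step 2 — Isochoric: V stays 108 L; P/T = const ⇒ T₂ = 497 K, P₂ = 91.4 kPa.
W = 0 (no volume change).
ΔU = nCvΔT = 2.38×12.5×(497−362) = 4000 J.
Q = ΔU = 4000 J.
Net over both steps: W = 11400 J, Q = 11500 J, ΔU = 59.4 J.

11500 J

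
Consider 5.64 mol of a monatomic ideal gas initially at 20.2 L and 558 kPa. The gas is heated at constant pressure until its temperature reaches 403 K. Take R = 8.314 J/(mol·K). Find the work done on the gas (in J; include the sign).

-7630 J

T₁ = P₁V₁/(nR) = 558×20.2/(5.64×8.314) = 240 K.
Isobaric: P stays 558 kPa; V/T = const ⇒ T₂ = 403 K, V₂ = 33.9 L.
W = PΔV = 558×(33.9−20.2) kPa·L = 7630 J.
Work done on the gas = −W_by = -7630 J.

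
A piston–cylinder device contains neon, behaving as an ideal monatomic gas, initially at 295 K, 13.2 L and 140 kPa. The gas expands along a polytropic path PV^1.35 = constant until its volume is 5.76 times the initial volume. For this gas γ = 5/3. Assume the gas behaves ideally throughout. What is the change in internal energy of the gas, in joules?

-1270 J

n = P₁V₁/(RT₁) = 140×13.2/(8.314×295) = 0.753 mol.
Polytropic n=1.35: T₂ = T₁(V₁/V₂)^(n−1) = 295×(0.174)^0.35 = 160 K; P₂ = P₁(V₁/V₂)^n = 13.2 kPa.
For an ideal gas ΔU = nCvΔT with Cv = (3/2)R = 12.5 J/(mol·K).
ΔU = 0.753×12.5×(160−295) = -1270 J.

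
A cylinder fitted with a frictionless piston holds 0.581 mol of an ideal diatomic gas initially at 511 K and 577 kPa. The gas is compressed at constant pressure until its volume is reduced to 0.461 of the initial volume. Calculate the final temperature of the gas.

V₁ = nRT₁/P₁ = 0.581×8.314×511/577 = 4.28 L.
Isobaric: P stays 577 kPa; V/T = const ⇒ T₂ = 236 K, V₂ = 1.97 L.

236 K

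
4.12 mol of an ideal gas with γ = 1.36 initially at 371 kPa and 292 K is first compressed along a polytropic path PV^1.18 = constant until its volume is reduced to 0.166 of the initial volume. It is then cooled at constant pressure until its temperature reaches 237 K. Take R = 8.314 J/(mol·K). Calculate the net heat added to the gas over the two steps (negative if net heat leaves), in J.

-32100 J

V₁ = nRT₁/P₁ = 4.12×8.314×292/371 = 27.0 L.
Step 1 — Polytropic n=1.18: T₂ = T₁(V₁/V₂)^(n−1) = 292×(6.02)^0.18 = 403 K; P₂ = P₁(V₁/V₂)^n = 3090 kPa.
W = (P₁V₁−P₂V₂)/(n−1) = (371×27.0−3090×4.48)/0.18 = -21200 J.
ΔU = nCvΔT = 4.12×23.1×(403−292) = 10600 J.
Q = ΔU + W = -10600 J.
State after step 1: P = 3090 kPa, V = 4.48 L, T = 403 K.
Step 2 — Isobaric: P stays 3090 kPa; V/T = const ⇒ T₂ = 237 K, V₂ = 2.63 L.
W = PΔV = 3090×(2.63−4.48) kPa·L = -5700 J.
ΔU = nCvΔT = 4.12×23.1×(237−403) = -15800 J.
Q = ΔU + W = nCpΔT = -21500 J.
Net over both steps: W = -26900 J, Q = -32100 J, ΔU = -5230 J.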